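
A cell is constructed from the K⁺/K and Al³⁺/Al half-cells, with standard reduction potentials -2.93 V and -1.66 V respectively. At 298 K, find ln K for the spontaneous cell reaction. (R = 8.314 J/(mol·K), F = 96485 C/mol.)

ln K = 148.4

E°_cell = -1.66 − (-2.93) = 1.27 V, with n = 3 electrons transferred.
At equilibrium E = 0, so the Nernst equation gives ln K = nFE°/RT = (3)(96485)(1.27)/((8.314)(298)) = 148.37.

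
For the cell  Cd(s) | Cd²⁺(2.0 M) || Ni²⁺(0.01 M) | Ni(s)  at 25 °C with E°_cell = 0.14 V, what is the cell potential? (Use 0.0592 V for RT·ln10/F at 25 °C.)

0.072 V

Balancing electrons gives n = 2; the reaction quotient is Q = [Cd²⁺]/[Ni²⁺] = 200.
At 25 °C, E = E° − (0.0592/n) log Q = 0.14 − (0.0592/2)(2.301) = 0.140 − 0.068 = 0.072 V.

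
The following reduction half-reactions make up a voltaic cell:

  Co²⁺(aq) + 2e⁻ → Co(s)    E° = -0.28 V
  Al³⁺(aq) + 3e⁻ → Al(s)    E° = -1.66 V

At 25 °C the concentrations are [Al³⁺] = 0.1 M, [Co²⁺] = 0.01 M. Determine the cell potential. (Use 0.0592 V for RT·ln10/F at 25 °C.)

1.34 V

The Co²⁺/Co couple has the higher reduction potential and acts as the cathode, so E°_cell = -0.28 − (-1.66) = 1.38 V.
Balancing electrons gives n = 6; the reaction quotient is Q = [Al³⁺]^2/[Co²⁺]^3 = 1 × 10^4.
At 25 °C, E = E° − (0.0592/n) log Q = 1.38 − (0.0592/6)(4.000) = 1.380 − 0.039 = 1.341 V.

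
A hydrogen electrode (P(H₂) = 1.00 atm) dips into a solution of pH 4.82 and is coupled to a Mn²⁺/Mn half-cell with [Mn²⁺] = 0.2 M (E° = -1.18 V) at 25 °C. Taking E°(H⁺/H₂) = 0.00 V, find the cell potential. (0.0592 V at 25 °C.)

0.92 V

The hydrogen couple is the cathode, so E°_cell = 1.18 V; n = 2.
[H⁺] = 10^(−4.82) = 1.5 × 10^-5 M, and Q = [Mn²⁺]·P(H₂) / [H⁺]^2 = 8.73 × 10^8.
E = E° − (0.0592/2) log Q = 1.18 − (0.0592/2)(8.941) = 0.915 V.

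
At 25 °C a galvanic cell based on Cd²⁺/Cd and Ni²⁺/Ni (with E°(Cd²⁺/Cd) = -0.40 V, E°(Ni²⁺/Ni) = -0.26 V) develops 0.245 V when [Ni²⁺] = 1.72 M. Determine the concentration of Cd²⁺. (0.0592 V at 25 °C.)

From the Nernst equation, log Q = n(E° − E)/0.0592 = 2(0.14 − 0.245)/0.0592 = -3.547, so Q = 2.84 × 10^-4.
With Q = [Cd²⁺]/[Ni²⁺] and the known concentrations, [Cd²⁺] in the numerator gives [Cd²⁺] = 4.9 × 10^-4 M.

4.9 × 10^-4 M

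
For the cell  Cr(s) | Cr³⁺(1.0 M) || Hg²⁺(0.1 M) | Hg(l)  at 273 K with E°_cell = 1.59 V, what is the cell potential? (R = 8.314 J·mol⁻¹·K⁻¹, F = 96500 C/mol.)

Balancing electrons gives n = 6; the reaction quotient is Q = [Cr³⁺]^2/[Hg²⁺]^3 = 1000.
E = E° − (RT/nF) ln Q = 1.59 − (8.314×273)/(6×96500) × (6.908) = 1.590 − 0.027 = 1.563 V.

1.56 V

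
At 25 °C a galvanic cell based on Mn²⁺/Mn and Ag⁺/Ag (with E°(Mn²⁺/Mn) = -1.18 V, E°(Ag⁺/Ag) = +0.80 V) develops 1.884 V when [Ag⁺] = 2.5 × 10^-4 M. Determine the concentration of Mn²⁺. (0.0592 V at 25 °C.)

From the Nernst equation, log Q = n(E° − E)/0.0592 = 2(1.98 − 1.884)/0.0592 = 3.243, so Q = 1750.
With Q = [Mn²⁺]/[Ag⁺]^2 and the known concentrations, [Mn²⁺] in the numerator gives [Mn²⁺] = 1.1 × 10^-4 M.

1.1 × 10^-4 M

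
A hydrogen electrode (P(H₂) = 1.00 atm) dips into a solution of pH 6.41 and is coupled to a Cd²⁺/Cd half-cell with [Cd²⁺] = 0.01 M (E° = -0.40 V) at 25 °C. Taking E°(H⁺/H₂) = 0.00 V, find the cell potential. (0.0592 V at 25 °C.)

0.080 V

The hydrogen couple is the cathode, so E°_cell = 0.40 V; n = 2.
[H⁺] = 10^(−6.41) = 3.9 × 10^-7 M, and Q = [Cd²⁺]·P(H₂) / [H⁺]^2 = 6.61 × 10^10.
E = E° − (0.0592/2) log Q = 0.40 − (0.0592/2)(10.820) = 0.080 V.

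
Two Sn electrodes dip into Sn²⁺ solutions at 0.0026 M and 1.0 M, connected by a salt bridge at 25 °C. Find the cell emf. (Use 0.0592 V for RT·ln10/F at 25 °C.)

Both half-cells are Sn²⁺/Sn, so E°_cell = 0. The concentrated side is the cathode; the cell reaction moves Sn²⁺ from high to low concentration with n = 2.
Q = [Sn²⁺]_dilute/[Sn²⁺]_conc = 0.0026/1.0 = 0.00260.
E = 0 − (0.0592/2) log Q = −(0.0592/2)(-2.585) = 0.0765 V.

0.077 V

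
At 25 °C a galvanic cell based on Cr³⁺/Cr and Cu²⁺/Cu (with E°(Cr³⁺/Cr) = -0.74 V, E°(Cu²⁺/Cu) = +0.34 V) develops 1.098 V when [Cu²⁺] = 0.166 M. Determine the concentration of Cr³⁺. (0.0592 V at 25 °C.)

From the Nernst equation, log Q = n(E° − E)/0.0592 = 6(1.08 − 1.098)/0.0592 = -1.824, so Q = 0.0150.
With Q = [Cr³⁺]^2/[Cu²⁺]^3 and the known concentrations, [Cr³⁺]^2 in the numerator gives [Cr³⁺] = 0.0083 M.

0.0083 M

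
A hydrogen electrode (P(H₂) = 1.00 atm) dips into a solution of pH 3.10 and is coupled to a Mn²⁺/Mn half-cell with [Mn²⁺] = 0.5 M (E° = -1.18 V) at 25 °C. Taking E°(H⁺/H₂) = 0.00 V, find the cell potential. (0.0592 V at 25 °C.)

The hydrogen couple is the cathode, so E°_cell = 1.18 V; n = 2.
[H⁺] = 10^(−3.10) = 7.9 × 10^-4 M, and Q = [Mn²⁺]·P(H₂) / [H⁺]^2 = 7.92 × 10^5.
E = E° − (0.0592/2) log Q = 1.18 − (0.0592/2)(5.899) = 1.005 V.

1.01 V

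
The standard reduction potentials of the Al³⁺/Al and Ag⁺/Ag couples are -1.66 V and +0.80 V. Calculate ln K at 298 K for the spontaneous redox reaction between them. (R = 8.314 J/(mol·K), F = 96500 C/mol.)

ln K = 287.4

E°_cell = +0.80 − (-1.66) = 2.46 V, with n = 3 electrons transferred.
At equilibrium E = 0, so the Nernst equation gives ln K = nFE°/RT = (3)(96500)(2.46)/((8.314)(298)) = 287.45.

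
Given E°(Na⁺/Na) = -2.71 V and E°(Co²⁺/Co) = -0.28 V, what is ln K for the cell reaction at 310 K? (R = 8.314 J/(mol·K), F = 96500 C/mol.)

E°_cell = -0.28 − (-2.71) = 2.43 V, with n = 2 electrons transferred.
At equilibrium E = 0, so the Nernst equation gives ln K = nFE°/RT = (2)(96500)(2.43)/((8.314)(310)) = 181.97.

ln K = 182.0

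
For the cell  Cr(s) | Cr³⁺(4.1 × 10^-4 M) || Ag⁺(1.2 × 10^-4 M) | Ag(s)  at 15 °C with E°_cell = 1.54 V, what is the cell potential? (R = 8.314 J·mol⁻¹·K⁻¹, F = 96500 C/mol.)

1.38 V

Balancing electrons gives n = 3; the reaction quotient is Q = [Cr³⁺]/[Ag⁺]^3 = 2.37 × 10^8.
E = E° − (RT/nF) ln Q = 1.54 − (8.314×288)/(3×96500) × (19.285) = 1.540 − 0.160 = 1.380 V.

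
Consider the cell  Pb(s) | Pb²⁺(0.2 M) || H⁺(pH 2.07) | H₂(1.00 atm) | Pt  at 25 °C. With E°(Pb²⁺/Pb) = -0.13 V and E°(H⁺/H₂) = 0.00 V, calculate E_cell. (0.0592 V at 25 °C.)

0.028 V

The hydrogen couple is the cathode, so E°_cell = 0.13 V; n = 2.
[H⁺] = 10^(−2.07) = 0.0085 M, and Q = [Pb²⁺]·P(H₂) / [H⁺]^2 = 2760.
E = E° − (0.0592/2) log Q = 0.13 − (0.0592/2)(3.441) = 0.028 V.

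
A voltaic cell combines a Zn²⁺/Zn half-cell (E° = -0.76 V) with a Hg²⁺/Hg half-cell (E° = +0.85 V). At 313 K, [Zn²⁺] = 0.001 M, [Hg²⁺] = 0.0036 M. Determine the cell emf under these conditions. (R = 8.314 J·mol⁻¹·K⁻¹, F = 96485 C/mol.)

The Hg²⁺/Hg couple has the higher reduction potential and acts as the cathode, so E°_cell = +0.85 − (-0.76) = 1.61 V.
Balancing electrons gives n = 2; the reaction quotient is Q = [Zn²⁺]/[Hg²⁺] = 0.278.
E = E° − (RT/nF) ln Q = 1.61 − (8.314×313)/(2×96485) × (-1.281) = 1.610 + 0.017 = 1.627 V.

1.63 V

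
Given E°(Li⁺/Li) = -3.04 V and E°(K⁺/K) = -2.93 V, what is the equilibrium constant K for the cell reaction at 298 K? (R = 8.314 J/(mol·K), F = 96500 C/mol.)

E°_cell = -2.93 − (-3.04) = 0.11 V, with n = 1 electron transferred.
At equilibrium E = 0, so the Nernst equation gives ln K = nFE°/RT = (1)(96500)(0.11)/((8.314)(298)) = 4.28.
K = e^4.28 = 73.

73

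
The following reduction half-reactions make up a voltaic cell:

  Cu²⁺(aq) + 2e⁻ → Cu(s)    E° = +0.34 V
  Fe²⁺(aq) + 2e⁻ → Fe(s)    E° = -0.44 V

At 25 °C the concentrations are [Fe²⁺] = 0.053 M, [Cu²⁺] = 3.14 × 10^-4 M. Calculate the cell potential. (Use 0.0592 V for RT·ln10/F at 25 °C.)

The Cu²⁺/Cu couple has the higher reduction potential and acts as the cathode, so E°_cell = +0.34 − (-0.44) = 0.78 V.
Balancing electrons gives n = 2; the reaction quotient is Q = [Fe²⁺]/[Cu²⁺] = 169.
At 25 °C, E = E° − (0.0592/n) log Q = 0.78 − (0.0592/2)(2.227) = 0.780 − 0.066 = 0.714 V.

0.714 V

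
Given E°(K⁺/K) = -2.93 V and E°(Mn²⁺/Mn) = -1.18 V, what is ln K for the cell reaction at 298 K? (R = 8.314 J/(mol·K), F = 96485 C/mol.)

ln K = 136.3

E°_cell = -1.18 − (-2.93) = 1.75 V, with n = 2 electrons transferred.
At equilibrium E = 0, so the Nernst equation gives ln K = nFE°/RT = (2)(96485)(1.75)/((8.314)(298)) = 136.30.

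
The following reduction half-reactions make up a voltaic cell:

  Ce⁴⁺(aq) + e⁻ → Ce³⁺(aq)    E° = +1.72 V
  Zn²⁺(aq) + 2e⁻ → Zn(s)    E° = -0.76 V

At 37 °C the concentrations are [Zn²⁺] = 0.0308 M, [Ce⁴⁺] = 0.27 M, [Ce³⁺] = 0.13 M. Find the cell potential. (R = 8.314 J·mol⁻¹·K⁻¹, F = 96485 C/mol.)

2.55 V

The Ce⁴⁺/Ce³⁺ couple has the higher reduction potential and acts as the cathode, so E°_cell = +1.72 − (-0.76) = 2.48 V.
Balancing electrons gives n = 2; the reaction quotient is Q = [Zn²⁺]·[Ce³⁺]^2/[Ce⁴⁺]^2 = 0.00714.
E = E° − (RT/nF) ln Q = 2.48 − (8.314×310)/(2×96485) × (-4.942) = 2.480 + 0.066 = 2.546 V.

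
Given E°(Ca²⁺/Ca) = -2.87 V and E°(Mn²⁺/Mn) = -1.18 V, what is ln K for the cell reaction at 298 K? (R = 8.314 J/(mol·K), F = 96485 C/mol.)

E°_cell = -1.18 − (-2.87) = 1.69 V, with n = 2 electrons transferred.
At equilibrium E = 0, so the Nernst equation gives ln K = nFE°/RT = (2)(96485)(1.69)/((8.314)(298)) = 131.63.

ln K = 131.6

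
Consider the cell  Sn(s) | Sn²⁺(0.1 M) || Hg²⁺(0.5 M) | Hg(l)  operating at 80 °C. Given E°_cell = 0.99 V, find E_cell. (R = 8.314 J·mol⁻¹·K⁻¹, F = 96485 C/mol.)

1.01 V

Balancing electrons gives n = 2; the reaction quotient is Q = [Sn²⁺]/[Hg²⁺] = 0.200.
E = E° − (RT/nF) ln Q = 0.99 − (8.314×353)/(2×96485) × (-1.609) = 0.990 + 0.024 = 1.014 V.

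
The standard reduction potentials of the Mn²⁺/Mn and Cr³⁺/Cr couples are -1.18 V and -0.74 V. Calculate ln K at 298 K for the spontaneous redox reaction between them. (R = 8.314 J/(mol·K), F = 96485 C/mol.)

E°_cell = -0.74 − (-1.18) = 0.44 V, with n = 6 electrons transferred.
At equilibrium E = 0, so the Nernst equation gives ln K = nFE°/RT = (6)(96485)(0.44)/((8.314)(298)) = 102.81.

ln K = 102.8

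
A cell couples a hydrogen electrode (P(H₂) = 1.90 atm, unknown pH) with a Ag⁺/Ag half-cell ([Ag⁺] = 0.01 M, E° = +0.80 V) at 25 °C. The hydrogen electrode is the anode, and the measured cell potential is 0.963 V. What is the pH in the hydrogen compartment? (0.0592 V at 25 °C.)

pH = 4.61

E°_cell = 0.80 V and n = 2.
log Q = n(E° − E)/0.0592 = 2×(0.80 − 0.963)/0.0592 = -5.507.
With Q = [H⁺]^2 / ([Ag⁺]^2·P(H₂)), solving for [H⁺] gives log[H⁺] = -4.614, so pH = 4.61.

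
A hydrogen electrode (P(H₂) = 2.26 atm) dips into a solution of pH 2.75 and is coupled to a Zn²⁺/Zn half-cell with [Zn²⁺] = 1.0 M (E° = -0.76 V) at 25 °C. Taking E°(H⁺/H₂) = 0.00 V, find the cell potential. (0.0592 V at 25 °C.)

0.59 V

The hydrogen couple is the cathode, so E°_cell = 0.76 V; n = 2.
[H⁺] = 10^(−2.75) = 0.0018 M, and Q = [Zn²⁺]·P(H₂) / [H⁺]^2 = 7.15 × 10^5.
E = E° − (0.0592/2) log Q = 0.76 − (0.0592/2)(5.854) = 0.587 V.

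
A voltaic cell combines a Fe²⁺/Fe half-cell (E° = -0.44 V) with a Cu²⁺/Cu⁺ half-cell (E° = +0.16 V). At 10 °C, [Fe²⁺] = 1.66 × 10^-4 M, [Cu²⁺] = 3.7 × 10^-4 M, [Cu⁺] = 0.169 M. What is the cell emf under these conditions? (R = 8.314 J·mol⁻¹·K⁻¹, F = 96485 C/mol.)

The Cu²⁺/Cu⁺ couple has the higher reduction potential and acts as the cathode, so E°_cell = +0.16 − (-0.44) = 0.60 V.
Balancing electrons gives n = 2; the reaction quotient is Q = [Fe²⁺]·[Cu⁺]^2/[Cu²⁺]^2 = 34.6.
E = E° − (RT/nF) ln Q = 0.60 − (8.314×283)/(2×96485) × (3.545) = 0.600 − 0.043 = 0.557 V.

0.557 V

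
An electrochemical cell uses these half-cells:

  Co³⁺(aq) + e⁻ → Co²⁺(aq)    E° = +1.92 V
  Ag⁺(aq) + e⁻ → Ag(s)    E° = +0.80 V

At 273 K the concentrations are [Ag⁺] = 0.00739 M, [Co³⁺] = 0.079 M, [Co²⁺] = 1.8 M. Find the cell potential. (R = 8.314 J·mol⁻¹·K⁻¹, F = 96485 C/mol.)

1.16 V

The Co³⁺/Co²⁺ couple has the higher reduction potential and acts as the cathode, so E°_cell = +1.92 − (+0.80) = 1.12 V.
Balancing electrons gives n = 1; the reaction quotient is Q = [Ag⁺]·[Co²⁺]/[Co³⁺] = 0.168.
E = E° − (RT/nF) ln Q = 1.12 − (8.314×273)/(1×96485) × (-1.782) = 1.120 + 0.042 = 1.162 V.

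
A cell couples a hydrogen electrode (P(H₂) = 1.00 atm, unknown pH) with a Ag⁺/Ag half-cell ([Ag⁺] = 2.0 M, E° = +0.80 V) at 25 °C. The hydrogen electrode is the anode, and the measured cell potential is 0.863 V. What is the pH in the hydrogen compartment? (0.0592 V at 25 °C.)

E°_cell = 0.80 V and n = 2.
log Q = n(E° − E)/0.0592 = 2×(0.80 − 0.863)/0.0592 = -2.128.
With Q = [H⁺]^2 / ([Ag⁺]^2·P(H₂)), solving for [H⁺] gives log[H⁺] = -0.763, so pH = 0.76.

pH = 0.76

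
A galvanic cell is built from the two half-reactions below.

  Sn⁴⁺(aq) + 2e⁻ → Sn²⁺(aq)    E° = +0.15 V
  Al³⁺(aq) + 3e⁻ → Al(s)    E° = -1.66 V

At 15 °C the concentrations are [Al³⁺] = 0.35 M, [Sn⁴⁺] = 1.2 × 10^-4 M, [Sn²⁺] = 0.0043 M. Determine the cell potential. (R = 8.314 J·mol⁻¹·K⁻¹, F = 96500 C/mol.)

1.77 V

The Sn⁴⁺/Sn²⁺ couple has the higher reduction potential and acts as the cathode, so E°_cell = +0.15 − (-1.66) = 1.81 V.
Balancing electrons gives n = 6; the reaction quotient is Q = [Al³⁺]^2·[Sn²⁺]^3/[Sn⁴⁺]^3 = 5640.
E = E° − (RT/nF) ln Q = 1.81 − (8.314×288)/(6×96500) × (8.637) = 1.810 − 0.036 = 1.774 V.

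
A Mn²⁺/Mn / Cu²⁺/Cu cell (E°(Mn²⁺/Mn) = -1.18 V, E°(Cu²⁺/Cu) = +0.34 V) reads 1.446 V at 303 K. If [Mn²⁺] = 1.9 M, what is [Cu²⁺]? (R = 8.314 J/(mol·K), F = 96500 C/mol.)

From the Nernst equation, ln Q = nF(E° − E)/RT = 2×96500×(1.52 − 1.446)/(8.314×303) = 5.669, so Q = 290.
With Q = [Mn²⁺]/[Cu²⁺] and the known concentrations, [Cu²⁺] in the denominator gives [Cu²⁺] = 0.0066 M.

0.0066 M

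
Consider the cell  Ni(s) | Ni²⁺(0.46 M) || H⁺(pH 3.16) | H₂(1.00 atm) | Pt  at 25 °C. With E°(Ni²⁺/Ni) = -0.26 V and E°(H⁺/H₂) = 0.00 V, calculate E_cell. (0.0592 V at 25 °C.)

0.083 V

The hydrogen couple is the cathode, so E°_cell = 0.26 V; n = 2.
[H⁺] = 10^(−3.16) = 6.9 × 10^-4 M, and Q = [Ni²⁺]·P(H₂) / [H⁺]^2 = 9.61 × 10^5.
E = E° − (0.0592/2) log Q = 0.26 − (0.0592/2)(5.983) = 0.083 V.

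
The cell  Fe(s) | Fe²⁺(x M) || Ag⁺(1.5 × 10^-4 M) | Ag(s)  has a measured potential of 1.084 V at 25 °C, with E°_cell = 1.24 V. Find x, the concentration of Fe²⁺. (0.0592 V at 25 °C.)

From the Nernst equation, log Q = n(E° − E)/0.0592 = 2(1.24 − 1.084)/0.0592 = 5.270, so Q = 1.86 × 10^5.
With Q = [Fe²⁺]/[Ag⁺]^2 and the known concentrations, [Fe²⁺] in the numerator gives [Fe²⁺] = 0.0042 M.

0.0042 M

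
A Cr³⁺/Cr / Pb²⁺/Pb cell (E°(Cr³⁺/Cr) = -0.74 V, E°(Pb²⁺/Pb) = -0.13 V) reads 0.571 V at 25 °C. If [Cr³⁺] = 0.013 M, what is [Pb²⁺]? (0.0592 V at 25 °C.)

0.0027 M

From the Nernst equation, log Q = n(E° − E)/0.0592 = 6(0.61 − 0.571)/0.0592 = 3.953, so Q = 8970.
With Q = [Cr³⁺]^2/[Pb²⁺]^3 and the known concentrations, [Pb²⁺]^3 in the denominator gives [Pb²⁺] = 0.0027 M.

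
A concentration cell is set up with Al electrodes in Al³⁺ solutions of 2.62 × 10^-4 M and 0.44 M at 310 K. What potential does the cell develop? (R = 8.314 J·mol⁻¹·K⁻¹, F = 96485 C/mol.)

0.066 V

Both half-cells are Al³⁺/Al, so E°_cell = 0. The concentrated side is the cathode; the cell reaction moves Al³⁺ from high to low concentration with n = 3.
Q = [Al³⁺]_dilute/[Al³⁺]_conc = 2.62 × 10^-4/0.44 = 5.95 × 10^-4.
E = 0 − (RT/nF) ln Q = −((8.314×310)/(3×96485))(-7.426) = 0.0661 V.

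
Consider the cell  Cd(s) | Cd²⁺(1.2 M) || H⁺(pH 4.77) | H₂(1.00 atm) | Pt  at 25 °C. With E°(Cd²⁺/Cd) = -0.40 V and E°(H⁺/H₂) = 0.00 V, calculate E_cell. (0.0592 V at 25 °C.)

0.12 V

The hydrogen couple is the cathode, so E°_cell = 0.40 V; n = 2.
[H⁺] = 10^(−4.77) = 1.7 × 10^-5 M, and Q = [Cd²⁺]·P(H₂) / [H⁺]^2 = 4.16 × 10^9.
E = E° − (0.0592/2) log Q = 0.40 − (0.0592/2)(9.619) = 0.115 V.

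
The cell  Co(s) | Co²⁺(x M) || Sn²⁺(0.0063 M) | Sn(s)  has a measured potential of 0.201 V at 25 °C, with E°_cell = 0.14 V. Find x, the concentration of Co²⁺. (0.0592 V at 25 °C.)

From the Nernst equation, log Q = n(E° − E)/0.0592 = 2(0.14 − 0.201)/0.0592 = -2.061, so Q = 0.00869.
With Q = [Co²⁺]/[Sn²⁺] and the known concentrations, [Co²⁺] in the numerator gives [Co²⁺] = 5.5 × 10^-5 M.

5.5 × 10^-5 M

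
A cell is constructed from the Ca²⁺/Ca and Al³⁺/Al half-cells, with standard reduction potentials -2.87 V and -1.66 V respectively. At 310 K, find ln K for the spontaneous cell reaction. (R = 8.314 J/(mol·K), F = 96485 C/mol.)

ln K = 271.8

E°_cell = -1.66 − (-2.87) = 1.21 V, with n = 6 electrons transferred.
At equilibrium E = 0, so the Nernst equation gives ln K = nFE°/RT = (6)(96485)(1.21)/((8.314)(310)) = 271.78.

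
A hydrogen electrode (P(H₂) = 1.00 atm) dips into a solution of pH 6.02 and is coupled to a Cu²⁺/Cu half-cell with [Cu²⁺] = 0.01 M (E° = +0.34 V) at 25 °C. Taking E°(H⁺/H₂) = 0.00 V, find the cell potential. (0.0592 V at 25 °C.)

0.64 V

The Cu²⁺/Cu couple is the cathode, so E°_cell = 0.34 V; n = 2.
[H⁺] = 10^(−6.02) = 9.5 × 10^-7 M, and Q = [H⁺]^2 / ([Cu²⁺]·P(H₂)) = 9.12 × 10^-11.
E = E° − (0.0592/2) log Q = 0.34 − (0.0592/2)(-10.040) = 0.637 V.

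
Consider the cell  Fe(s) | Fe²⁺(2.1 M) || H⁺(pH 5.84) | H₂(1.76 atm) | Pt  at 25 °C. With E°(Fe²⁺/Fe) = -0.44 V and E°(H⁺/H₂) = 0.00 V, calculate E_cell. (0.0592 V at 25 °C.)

The hydrogen couple is the cathode, so E°_cell = 0.44 V; n = 2.
[H⁺] = 10^(−5.84) = 1.4 × 10^-6 M, and Q = [Fe²⁺]·P(H₂) / [H⁺]^2 = 1.77 × 10^12.
E = E° − (0.0592/2) log Q = 0.44 − (0.0592/2)(12.248) = 0.077 V.

0.077 V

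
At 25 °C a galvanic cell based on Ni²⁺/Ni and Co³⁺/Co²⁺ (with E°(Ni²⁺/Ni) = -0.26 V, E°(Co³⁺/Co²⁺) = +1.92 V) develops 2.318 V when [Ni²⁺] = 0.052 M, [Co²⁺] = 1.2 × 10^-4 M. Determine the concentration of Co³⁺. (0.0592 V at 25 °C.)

0.0059 M

From the Nernst equation, log Q = n(E° − E)/0.0592 = 2(2.18 − 2.318)/0.0592 = -4.662, so Q = 2.18 × 10^-5.
With Q = [Ni²⁺]·[Co²⁺]^2/[Co³⁺]^2 and the known concentrations, [Co³⁺]^2 in the denominator gives [Co³⁺] = 0.0059 M.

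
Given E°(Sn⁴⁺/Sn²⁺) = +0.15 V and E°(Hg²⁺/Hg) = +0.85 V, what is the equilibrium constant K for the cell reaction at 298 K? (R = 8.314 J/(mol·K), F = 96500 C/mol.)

E°_cell = +0.85 − (+0.15) = 0.70 V, with n = 2 electrons transferred.
At equilibrium E = 0, so the Nernst equation gives ln K = nFE°/RT = (2)(96500)(0.70)/((8.314)(298)) = 54.53.
K = e^54.53 = 4.8 × 10^23.

4.8 × 10^23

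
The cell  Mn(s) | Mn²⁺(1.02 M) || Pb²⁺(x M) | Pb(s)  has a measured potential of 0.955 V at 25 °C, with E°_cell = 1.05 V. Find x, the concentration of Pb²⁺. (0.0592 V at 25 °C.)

6.3 × 10^-4 M

From the Nernst equation, log Q = n(E° − E)/0.0592 = 2(1.05 − 0.955)/0.0592 = 3.209, so Q = 1620.
With Q = [Mn²⁺]/[Pb²⁺] and the known concentrations, [Pb²⁺] in the denominator gives [Pb²⁺] = 6.3 × 10^-4 M.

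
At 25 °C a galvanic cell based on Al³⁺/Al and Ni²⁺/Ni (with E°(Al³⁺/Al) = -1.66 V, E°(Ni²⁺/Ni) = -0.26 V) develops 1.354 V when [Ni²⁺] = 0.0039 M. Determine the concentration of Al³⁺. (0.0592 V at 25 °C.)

0.052 M

From the Nernst equation, log Q = n(E° − E)/0.0592 = 6(1.40 − 1.354)/0.0592 = 4.662, so Q = 4.59 × 10^4.
With Q = [Al³⁺]^2/[Ni²⁺]^3 and the known concentrations, [Al³⁺]^2 in the numerator gives [Al³⁺] = 0.052 M.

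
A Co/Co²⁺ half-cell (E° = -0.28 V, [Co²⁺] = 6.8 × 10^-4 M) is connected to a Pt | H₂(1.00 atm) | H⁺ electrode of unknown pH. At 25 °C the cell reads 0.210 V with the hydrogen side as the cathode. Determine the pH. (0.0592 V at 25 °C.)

pH = 2.77

E°_cell = 0.28 V and n = 2.
log Q = n(E° − E)/0.0592 = 2×(0.28 − 0.210)/0.0592 = 2.365.
With Q = [Co²⁺]·P(H₂) / [H⁺]^2, solving for [H⁺] gives log[H⁺] = -2.766, so pH = 2.77.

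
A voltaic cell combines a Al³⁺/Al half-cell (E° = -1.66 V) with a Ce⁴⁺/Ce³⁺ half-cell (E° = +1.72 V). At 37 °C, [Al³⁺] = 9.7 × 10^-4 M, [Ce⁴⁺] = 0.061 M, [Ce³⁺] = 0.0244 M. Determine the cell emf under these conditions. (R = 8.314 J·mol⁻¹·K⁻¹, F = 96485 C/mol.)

The Ce⁴⁺/Ce³⁺ couple has the higher reduction potential and acts as the cathode, so E°_cell = +1.72 − (-1.66) = 3.38 V.
Balancing electrons gives n = 3; the reaction quotient is Q = [Al³⁺]·[Ce³⁺]^3/[Ce⁴⁺]^3 = 6.21 × 10^-5.
E = E° − (RT/nF) ln Q = 3.38 − (8.314×310)/(3×96485) × (-9.687) = 3.380 + 0.086 = 3.466 V.

3.47 V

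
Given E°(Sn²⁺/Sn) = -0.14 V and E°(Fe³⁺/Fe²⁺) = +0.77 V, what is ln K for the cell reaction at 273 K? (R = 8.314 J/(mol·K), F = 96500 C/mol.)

ln K = 77.4

E°_cell = +0.77 − (-0.14) = 0.91 V, with n = 2 electrons transferred.
At equilibrium E = 0, so the Nernst equation gives ln K = nFE°/RT = (2)(96500)(0.91)/((8.314)(273)) = 77.38.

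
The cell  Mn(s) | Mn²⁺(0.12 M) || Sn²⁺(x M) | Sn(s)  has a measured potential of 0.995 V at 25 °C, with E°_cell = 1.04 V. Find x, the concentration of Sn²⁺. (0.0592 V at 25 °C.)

From the Nernst equation, log Q = n(E° − E)/0.0592 = 2(1.04 − 0.995)/0.0592 = 1.520, so Q = 33.1.
With Q = [Mn²⁺]/[Sn²⁺] and the known concentrations, [Sn²⁺] in the denominator gives [Sn²⁺] = 0.0036 M.

0.0036 M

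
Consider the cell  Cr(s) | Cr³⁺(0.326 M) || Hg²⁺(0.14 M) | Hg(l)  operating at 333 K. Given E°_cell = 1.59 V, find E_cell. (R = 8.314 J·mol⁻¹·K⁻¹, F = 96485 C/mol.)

Balancing electrons gives n = 6; the reaction quotient is Q = [Cr³⁺]^2/[Hg²⁺]^3 = 38.7.
E = E° − (RT/nF) ln Q = 1.59 − (8.314×333)/(6×96485) × (3.657) = 1.590 − 0.017 = 1.573 V.

1.57 V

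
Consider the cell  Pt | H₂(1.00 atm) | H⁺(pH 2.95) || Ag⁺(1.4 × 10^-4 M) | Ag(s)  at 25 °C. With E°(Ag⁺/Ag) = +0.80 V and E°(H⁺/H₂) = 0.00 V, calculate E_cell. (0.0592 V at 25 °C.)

0.75 V

The Ag⁺/Ag couple is the cathode, so E°_cell = 0.80 V; n = 2.
[H⁺] = 10^(−2.95) = 0.0011 M, and Q = [H⁺]^2 / ([Ag⁺]^2·P(H₂)) = 64.2.
E = E° − (0.0592/2) log Q = 0.80 − (0.0592/2)(1.808) = 0.746 V.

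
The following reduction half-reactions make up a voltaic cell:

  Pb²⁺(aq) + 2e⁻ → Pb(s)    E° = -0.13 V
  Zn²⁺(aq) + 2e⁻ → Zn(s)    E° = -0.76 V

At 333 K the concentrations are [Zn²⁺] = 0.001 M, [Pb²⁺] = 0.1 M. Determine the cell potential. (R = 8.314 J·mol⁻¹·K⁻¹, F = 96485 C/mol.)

0.696 V

The Pb²⁺/Pb couple has the higher reduction potential and acts as the cathode, so E°_cell = -0.13 − (-0.76) = 0.63 V.
Balancing electrons gives n = 2; the reaction quotient is Q = [Zn²⁺]/[Pb²⁺] = 0.0100.
E = E° − (RT/nF) ln Q = 0.63 − (8.314×333)/(2×96485) × (-4.605) = 0.630 + 0.066 = 0.696 V.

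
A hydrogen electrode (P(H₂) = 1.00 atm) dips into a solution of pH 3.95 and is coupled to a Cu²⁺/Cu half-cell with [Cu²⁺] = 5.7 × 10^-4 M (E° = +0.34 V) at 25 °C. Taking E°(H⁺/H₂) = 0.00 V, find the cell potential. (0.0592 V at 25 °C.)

0.48 V

The Cu²⁺/Cu couple is the cathode, so E°_cell = 0.34 V; n = 2.
[H⁺] = 10^(−3.95) = 1.1 × 10^-4 M, and Q = [H⁺]^2 / ([Cu²⁺]·P(H₂)) = 2.21 × 10^-5.
E = E° − (0.0592/2) log Q = 0.34 − (0.0592/2)(-4.656) = 0.478 V.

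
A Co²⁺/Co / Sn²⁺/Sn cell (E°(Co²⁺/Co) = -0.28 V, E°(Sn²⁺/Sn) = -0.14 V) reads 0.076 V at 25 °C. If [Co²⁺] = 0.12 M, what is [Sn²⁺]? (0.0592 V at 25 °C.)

From the Nernst equation, log Q = n(E° − E)/0.0592 = 2(0.14 − 0.076)/0.0592 = 2.162, so Q = 145.
With Q = [Co²⁺]/[Sn²⁺] and the known concentrations, [Sn²⁺] in the denominator gives [Sn²⁺] = 8.3 × 10^-4 M.

8.3 × 10^-4 M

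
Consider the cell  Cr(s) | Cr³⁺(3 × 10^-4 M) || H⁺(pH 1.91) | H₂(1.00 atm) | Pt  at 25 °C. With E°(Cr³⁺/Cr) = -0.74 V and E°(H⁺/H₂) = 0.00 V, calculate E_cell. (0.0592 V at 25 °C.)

0.70 V

The hydrogen couple is the cathode, so E°_cell = 0.74 V; n = 6.
[H⁺] = 10^(−1.91) = 0.012 M, and Q = [Cr³⁺]^2·P(H₂)^3 / [H⁺]^6 = 2.6 × 10^4.
E = E° − (0.0592/6) log Q = 0.74 − (0.0592/6)(4.414) = 0.696 V.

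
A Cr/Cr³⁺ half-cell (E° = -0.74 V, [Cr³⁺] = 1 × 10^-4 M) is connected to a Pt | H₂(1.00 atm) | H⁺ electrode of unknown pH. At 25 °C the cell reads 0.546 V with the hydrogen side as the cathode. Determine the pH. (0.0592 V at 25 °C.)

pH = 4.61

E°_cell = 0.74 V and n = 6.
log Q = n(E° − E)/0.0592 = 6×(0.74 − 0.546)/0.0592 = 19.662.
With Q = [Cr³⁺]^2·P(H₂)^3 / [H⁺]^6, solving for [H⁺] gives log[H⁺] = -4.610, so pH = 4.61.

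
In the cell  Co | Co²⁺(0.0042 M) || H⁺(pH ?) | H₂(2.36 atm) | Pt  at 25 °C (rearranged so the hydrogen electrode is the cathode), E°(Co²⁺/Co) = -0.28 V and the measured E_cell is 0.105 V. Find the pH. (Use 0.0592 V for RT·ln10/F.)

pH = 3.96

E°_cell = 0.28 V and n = 2.
log Q = n(E° − E)/0.0592 = 2×(0.28 − 0.105)/0.0592 = 5.912.
With Q = [Co²⁺]·P(H₂) / [H⁺]^2, solving for [H⁺] gives log[H⁺] = -3.958, so pH = 3.96.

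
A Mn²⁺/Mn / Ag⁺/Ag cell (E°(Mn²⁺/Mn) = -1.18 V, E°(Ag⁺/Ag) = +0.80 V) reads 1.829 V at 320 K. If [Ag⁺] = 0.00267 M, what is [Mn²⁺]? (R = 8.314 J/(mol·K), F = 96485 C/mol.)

From the Nernst equation, ln Q = nF(E° − E)/RT = 2×96485×(1.98 − 1.829)/(8.314×320) = 10.952, so Q = 5.71 × 10^4.
With Q = [Mn²⁺]/[Ag⁺]^2 and the known concentrations, [Mn²⁺] in the numerator gives [Mn²⁺] = 0.41 M.

0.41 M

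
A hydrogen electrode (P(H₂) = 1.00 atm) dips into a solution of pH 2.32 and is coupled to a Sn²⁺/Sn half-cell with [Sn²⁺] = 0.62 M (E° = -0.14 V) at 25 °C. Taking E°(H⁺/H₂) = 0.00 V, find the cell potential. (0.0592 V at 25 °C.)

0.009 V

The hydrogen couple is the cathode, so E°_cell = 0.14 V; n = 2.
[H⁺] = 10^(−2.32) = 0.0048 M, and Q = [Sn²⁺]·P(H₂) / [H⁺]^2 = 2.71 × 10^4.
E = E° − (0.0592/2) log Q = 0.14 − (0.0592/2)(4.432) = 0.009 V.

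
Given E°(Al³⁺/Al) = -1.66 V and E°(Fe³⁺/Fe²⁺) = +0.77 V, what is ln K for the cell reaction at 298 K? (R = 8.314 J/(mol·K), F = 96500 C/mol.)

ln K = 283.9

E°_cell = +0.77 − (-1.66) = 2.43 V, with n = 3 electrons transferred.
At equilibrium E = 0, so the Nernst equation gives ln K = nFE°/RT = (3)(96500)(2.43)/((8.314)(298)) = 283.94.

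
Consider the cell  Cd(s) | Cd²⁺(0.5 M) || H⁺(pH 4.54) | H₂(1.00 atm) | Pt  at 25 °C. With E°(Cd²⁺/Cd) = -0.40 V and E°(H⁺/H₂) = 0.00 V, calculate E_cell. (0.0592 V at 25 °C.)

0.14 V

The hydrogen couple is the cathode, so E°_cell = 0.40 V; n = 2.
[H⁺] = 10^(−4.54) = 2.9 × 10^-5 M, and Q = [Cd²⁺]·P(H₂) / [H⁺]^2 = 6.01 × 10^8.
E = E° − (0.0592/2) log Q = 0.40 − (0.0592/2)(8.779) = 0.140 V.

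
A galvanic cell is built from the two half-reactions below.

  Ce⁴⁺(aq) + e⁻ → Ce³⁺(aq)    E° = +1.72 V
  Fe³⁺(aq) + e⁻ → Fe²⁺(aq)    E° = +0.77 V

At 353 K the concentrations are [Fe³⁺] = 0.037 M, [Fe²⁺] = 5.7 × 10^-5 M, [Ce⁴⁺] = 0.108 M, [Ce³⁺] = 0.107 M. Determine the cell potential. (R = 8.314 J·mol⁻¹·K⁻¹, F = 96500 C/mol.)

The Ce⁴⁺/Ce³⁺ couple has the higher reduction potential and acts as the cathode, so E°_cell = +1.72 − (+0.77) = 0.95 V.
Balancing electrons gives n = 1; the reaction quotient is Q = [Fe³⁺]·[Ce³⁺]/([Fe²⁺]·[Ce⁴⁺]) = 643.
E = E° − (RT/nF) ln Q = 0.95 − (8.314×353)/(1×96500) × (6.466) = 0.950 − 0.197 = 0.753 V.

0.753 V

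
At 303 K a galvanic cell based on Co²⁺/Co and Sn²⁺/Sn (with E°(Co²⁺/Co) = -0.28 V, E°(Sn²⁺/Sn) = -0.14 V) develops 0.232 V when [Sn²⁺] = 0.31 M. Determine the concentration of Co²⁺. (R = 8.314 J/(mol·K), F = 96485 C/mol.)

2.7 × 10^-4 M

From the Nernst equation, ln Q = nF(E° − E)/RT = 2×96485×(0.14 − 0.232)/(8.314×303) = -7.047, so Q = 8.7 × 10^-4.
With Q = [Co²⁺]/[Sn²⁺] and the known concentrations, [Co²⁺] in the numerator gives [Co²⁺] = 2.7 × 10^-4 M.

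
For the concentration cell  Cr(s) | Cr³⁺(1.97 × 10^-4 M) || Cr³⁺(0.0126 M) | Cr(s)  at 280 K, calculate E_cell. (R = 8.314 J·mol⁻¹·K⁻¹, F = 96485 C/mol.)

0.033 V

Both half-cells are Cr³⁺/Cr, so E°_cell = 0. The concentrated side is the cathode; the cell reaction moves Cr³⁺ from high to low concentration with n = 3.
Q = [Cr³⁺]_dilute/[Cr³⁺]_conc = 1.97 × 10^-4/0.0126 = 0.0156.
E = 0 − (RT/nF) ln Q = −((8.314×280)/(3×96485))(-4.158) = 0.0334 V.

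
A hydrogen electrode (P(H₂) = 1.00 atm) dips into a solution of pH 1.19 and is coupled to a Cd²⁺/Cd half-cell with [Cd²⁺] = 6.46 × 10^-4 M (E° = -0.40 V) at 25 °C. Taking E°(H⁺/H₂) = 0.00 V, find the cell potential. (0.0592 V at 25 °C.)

The hydrogen couple is the cathode, so E°_cell = 0.40 V; n = 2.
[H⁺] = 10^(−1.19) = 0.065 M, and Q = [Cd²⁺]·P(H₂) / [H⁺]^2 = 0.155.
E = E° − (0.0592/2) log Q = 0.40 − (0.0592/2)(-0.810) = 0.424 V.

0.42 V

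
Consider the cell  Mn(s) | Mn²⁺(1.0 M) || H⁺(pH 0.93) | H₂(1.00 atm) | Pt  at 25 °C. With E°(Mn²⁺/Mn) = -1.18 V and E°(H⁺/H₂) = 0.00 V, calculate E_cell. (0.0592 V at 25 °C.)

1.12 V

The hydrogen couple is the cathode, so E°_cell = 1.18 V; n = 2.
[H⁺] = 10^(−0.93) = 0.12 M, and Q = [Mn²⁺]·P(H₂) / [H⁺]^2 = 72.4.
E = E° − (0.0592/2) log Q = 1.18 − (0.0592/2)(1.860) = 1.125 V.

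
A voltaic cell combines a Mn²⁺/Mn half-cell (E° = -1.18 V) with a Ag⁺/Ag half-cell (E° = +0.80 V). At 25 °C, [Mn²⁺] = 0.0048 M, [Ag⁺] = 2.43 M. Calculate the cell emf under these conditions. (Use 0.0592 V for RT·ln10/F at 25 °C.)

The Ag⁺/Ag couple has the higher reduction potential and acts as the cathode, so E°_cell = +0.80 − (-1.18) = 1.98 V.
Balancing electrons gives n = 2; the reaction quotient is Q = [Mn²⁺]/[Ag⁺]^2 = 8.13 × 10^-4.
At 25 °C, E = E° − (0.0592/n) log Q = 1.98 − (0.0592/2)(-3.090) = 1.980 + 0.091 = 2.071 V.

2.07 V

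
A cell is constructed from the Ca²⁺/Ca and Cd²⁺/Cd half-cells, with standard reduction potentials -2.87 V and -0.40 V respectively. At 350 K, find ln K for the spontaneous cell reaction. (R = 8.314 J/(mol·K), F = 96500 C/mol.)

ln K = 163.8

E°_cell = -0.40 − (-2.87) = 2.47 V, with n = 2 electrons transferred.
At equilibrium E = 0, so the Nernst equation gives ln K = nFE°/RT = (2)(96500)(2.47)/((8.314)(350)) = 163.82.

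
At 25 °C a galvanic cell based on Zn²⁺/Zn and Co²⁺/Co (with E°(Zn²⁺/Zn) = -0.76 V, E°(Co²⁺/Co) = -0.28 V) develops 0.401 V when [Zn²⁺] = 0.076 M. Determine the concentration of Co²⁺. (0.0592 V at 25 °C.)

1.6 × 10^-4 M

From the Nernst equation, log Q = n(E° − E)/0.0592 = 2(0.48 − 0.401)/0.0592 = 2.669, so Q = 467.
With Q = [Zn²⁺]/[Co²⁺] and the known concentrations, [Co²⁺] in the denominator gives [Co²⁺] = 1.6 × 10^-4 M.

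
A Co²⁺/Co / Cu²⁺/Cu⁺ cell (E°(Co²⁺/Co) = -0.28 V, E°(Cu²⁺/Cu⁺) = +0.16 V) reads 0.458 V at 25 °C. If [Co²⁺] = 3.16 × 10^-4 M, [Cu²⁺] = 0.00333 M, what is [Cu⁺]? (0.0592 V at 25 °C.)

0.093 M

From the Nernst equation, log Q = n(E° − E)/0.0592 = 2(0.44 − 0.458)/0.0592 = -0.608, so Q = 0.247.
With Q = [Co²⁺]·[Cu⁺]^2/[Cu²⁺]^2 and the known concentrations, [Cu⁺]^2 in the numerator gives [Cu⁺] = 0.093 M.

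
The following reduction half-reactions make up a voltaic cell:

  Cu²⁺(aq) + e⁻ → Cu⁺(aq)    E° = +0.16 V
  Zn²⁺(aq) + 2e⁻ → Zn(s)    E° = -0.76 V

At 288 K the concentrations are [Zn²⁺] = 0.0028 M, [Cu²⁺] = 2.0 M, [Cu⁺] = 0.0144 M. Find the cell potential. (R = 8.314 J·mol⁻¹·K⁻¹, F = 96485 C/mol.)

1.12 V

The Cu²⁺/Cu⁺ couple has the higher reduction potential and acts as the cathode, so E°_cell = +0.16 − (-0.76) = 0.92 V.
Balancing electrons gives n = 2; the reaction quotient is Q = [Zn²⁺]·[Cu⁺]^2/[Cu²⁺]^2 = 1.45 × 10^-7.
E = E° − (RT/nF) ln Q = 0.92 − (8.314×288)/(2×96485) × (-15.745) = 0.920 + 0.195 = 1.115 V.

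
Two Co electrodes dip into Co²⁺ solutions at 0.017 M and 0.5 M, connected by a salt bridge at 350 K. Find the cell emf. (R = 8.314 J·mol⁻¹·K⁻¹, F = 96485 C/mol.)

0.051 V

Both half-cells are Co²⁺/Co, so E°_cell = 0. The concentrated side is the cathode; the cell reaction moves Co²⁺ from high to low concentration with n = 2.
Q = [Co²⁺]_dilute/[Co²⁺]_conc = 0.017/0.5 = 0.0340.
E = 0 − (RT/nF) ln Q = −((8.314×350)/(2×96485))(-3.381) = 0.0510 V.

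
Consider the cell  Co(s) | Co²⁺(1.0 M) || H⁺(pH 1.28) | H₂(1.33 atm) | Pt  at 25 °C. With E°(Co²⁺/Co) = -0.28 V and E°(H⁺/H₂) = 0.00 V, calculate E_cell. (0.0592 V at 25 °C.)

0.20 V

The hydrogen couple is the cathode, so E°_cell = 0.28 V; n = 2.
[H⁺] = 10^(−1.28) = 0.052 M, and Q = [Co²⁺]·P(H₂) / [H⁺]^2 = 483.
E = E° − (0.0592/2) log Q = 0.28 − (0.0592/2)(2.684) = 0.201 V.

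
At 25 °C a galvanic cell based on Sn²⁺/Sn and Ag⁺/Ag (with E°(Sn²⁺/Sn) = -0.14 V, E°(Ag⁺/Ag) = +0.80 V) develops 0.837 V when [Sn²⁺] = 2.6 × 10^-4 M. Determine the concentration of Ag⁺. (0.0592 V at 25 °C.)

2.9 × 10^-4 M

From the Nernst equation, log Q = n(E° − E)/0.0592 = 2(0.94 − 0.837)/0.0592 = 3.480, so Q = 3020.
With Q = [Sn²⁺]/[Ag⁺]^2 and the known concentrations, [Ag⁺]^2 in the denominator gives [Ag⁺] = 2.9 × 10^-4 M.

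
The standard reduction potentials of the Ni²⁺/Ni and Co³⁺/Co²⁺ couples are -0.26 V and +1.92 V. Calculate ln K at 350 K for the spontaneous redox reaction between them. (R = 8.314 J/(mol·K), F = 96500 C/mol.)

E°_cell = +1.92 − (-0.26) = 2.18 V, with n = 2 electrons transferred.
At equilibrium E = 0, so the Nernst equation gives ln K = nFE°/RT = (2)(96500)(2.18)/((8.314)(350)) = 144.59.

ln K = 144.6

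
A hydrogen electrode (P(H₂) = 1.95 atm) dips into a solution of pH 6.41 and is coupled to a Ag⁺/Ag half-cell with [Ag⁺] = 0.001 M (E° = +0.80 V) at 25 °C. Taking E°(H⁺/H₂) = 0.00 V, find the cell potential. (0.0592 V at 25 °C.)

1.01 V

The Ag⁺/Ag couple is the cathode, so E°_cell = 0.80 V; n = 2.
[H⁺] = 10^(−6.41) = 3.9 × 10^-7 M, and Q = [H⁺]^2 / ([Ag⁺]^2·P(H₂)) = 7.76 × 10^-8.
E = E° − (0.0592/2) log Q = 0.80 − (0.0592/2)(-7.110) = 1.010 V.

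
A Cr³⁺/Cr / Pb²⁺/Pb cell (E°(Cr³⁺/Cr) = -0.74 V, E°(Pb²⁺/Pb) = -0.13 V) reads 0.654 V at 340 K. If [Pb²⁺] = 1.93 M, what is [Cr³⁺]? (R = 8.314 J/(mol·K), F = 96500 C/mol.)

From the Nernst equation, ln Q = nF(E° − E)/RT = 6×96500×(0.61 − 0.654)/(8.314×340) = -9.012, so Q = 1.22 × 10^-4.
With Q = [Cr³⁺]^2/[Pb²⁺]^3 and the known concentrations, [Cr³⁺]^2 in the numerator gives [Cr³⁺] = 0.03 M.

0.03 M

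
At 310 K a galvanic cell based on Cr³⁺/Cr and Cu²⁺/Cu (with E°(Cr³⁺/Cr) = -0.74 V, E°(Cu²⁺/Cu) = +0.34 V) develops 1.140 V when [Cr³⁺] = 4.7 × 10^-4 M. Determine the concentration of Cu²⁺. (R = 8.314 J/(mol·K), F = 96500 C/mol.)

From the Nernst equation, ln Q = nF(E° − E)/RT = 6×96500×(1.08 − 1.140)/(8.314×310) = -13.479, so Q = 1.4 × 10^-6.
With Q = [Cr³⁺]^2/[Cu²⁺]^3 and the known concentrations, [Cu²⁺]^3 in the denominator gives [Cu²⁺] = 0.54 M.

0.54 M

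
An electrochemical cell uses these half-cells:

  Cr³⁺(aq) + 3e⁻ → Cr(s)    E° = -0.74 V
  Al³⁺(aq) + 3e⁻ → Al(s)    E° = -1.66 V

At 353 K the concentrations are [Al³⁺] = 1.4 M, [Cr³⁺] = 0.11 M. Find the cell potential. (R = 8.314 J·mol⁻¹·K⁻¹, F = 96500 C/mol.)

The Cr³⁺/Cr couple has the higher reduction potential and acts as the cathode, so E°_cell = -0.74 − (-1.66) = 0.92 V.
Balancing electrons gives n = 3; the reaction quotient is Q = [Al³⁺]/[Cr³⁺] = 12.7.
E = E° − (RT/nF) ln Q = 0.92 − (8.314×353)/(3×96500) × (2.544) = 0.920 − 0.026 = 0.894 V.

0.894 V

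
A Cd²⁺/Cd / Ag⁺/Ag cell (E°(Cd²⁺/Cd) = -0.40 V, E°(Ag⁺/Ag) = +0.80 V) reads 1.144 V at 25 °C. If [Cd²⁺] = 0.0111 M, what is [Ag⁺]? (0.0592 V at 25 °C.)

0.012 M

From the Nernst equation, log Q = n(E° − E)/0.0592 = 2(1.20 − 1.144)/0.0592 = 1.892, so Q = 78.0.
With Q = [Cd²⁺]/[Ag⁺]^2 and the known concentrations, [Ag⁺]^2 in the denominator gives [Ag⁺] = 0.012 M.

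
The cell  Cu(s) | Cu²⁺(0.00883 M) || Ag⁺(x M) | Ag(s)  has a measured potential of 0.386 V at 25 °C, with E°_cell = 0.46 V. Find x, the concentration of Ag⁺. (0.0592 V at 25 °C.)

0.0053 M

From the Nernst equation, log Q = n(E° − E)/0.0592 = 2(0.46 − 0.386)/0.0592 = 2.500, so Q = 316.
With Q = [Cu²⁺]/[Ag⁺]^2 and the known concentrations, [Ag⁺]^2 in the denominator gives [Ag⁺] = 0.0053 M.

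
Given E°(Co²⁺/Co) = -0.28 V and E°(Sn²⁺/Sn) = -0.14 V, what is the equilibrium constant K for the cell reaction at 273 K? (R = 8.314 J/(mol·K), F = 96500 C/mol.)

E°_cell = -0.14 − (-0.28) = 0.14 V, with n = 2 electrons transferred.
At equilibrium E = 0, so the Nernst equation gives ln K = nFE°/RT = (2)(96500)(0.14)/((8.314)(273)) = 11.90.
K = e^11.90 = 1.5 × 10^5.

1.5 × 10^5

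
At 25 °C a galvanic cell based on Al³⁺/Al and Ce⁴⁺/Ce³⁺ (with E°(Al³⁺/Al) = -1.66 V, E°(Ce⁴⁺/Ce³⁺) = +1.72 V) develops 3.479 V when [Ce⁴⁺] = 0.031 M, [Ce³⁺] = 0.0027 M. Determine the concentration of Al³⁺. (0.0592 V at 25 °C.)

0.015 M

From the Nernst equation, log Q = n(E° − E)/0.0592 = 3(3.38 − 3.479)/0.0592 = -5.017, so Q = 9.62 × 10^-6.
With Q = [Al³⁺]·[Ce³⁺]^3/[Ce⁴⁺]^3 and the known concentrations, [Al³⁺] in the numerator gives [Al³⁺] = 0.015 M.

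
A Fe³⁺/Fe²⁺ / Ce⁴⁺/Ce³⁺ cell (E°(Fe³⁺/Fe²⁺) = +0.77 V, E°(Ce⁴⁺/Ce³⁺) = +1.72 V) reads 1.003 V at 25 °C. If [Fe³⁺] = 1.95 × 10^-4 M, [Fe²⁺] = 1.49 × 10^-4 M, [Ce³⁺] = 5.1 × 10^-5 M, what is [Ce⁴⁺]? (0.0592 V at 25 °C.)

From the Nernst equation, log Q = n(E° − E)/0.0592 = 1(0.95 − 1.003)/0.0592 = -0.895, so Q = 0.127.
With Q = [Fe³⁺]·[Ce³⁺]/([Fe²⁺]·[Ce⁴⁺]) and the known concentrations, [Ce⁴⁺] in the denominator gives [Ce⁴⁺] = 5.2 × 10^-4 M.

5.2 × 10^-4 M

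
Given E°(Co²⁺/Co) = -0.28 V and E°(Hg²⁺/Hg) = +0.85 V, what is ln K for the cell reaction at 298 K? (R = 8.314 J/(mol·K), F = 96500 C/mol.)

E°_cell = +0.85 − (-0.28) = 1.13 V, with n = 2 electrons transferred.
At equilibrium E = 0, so the Nernst equation gives ln K = nFE°/RT = (2)(96500)(1.13)/((8.314)(298)) = 88.03.

ln K = 88.0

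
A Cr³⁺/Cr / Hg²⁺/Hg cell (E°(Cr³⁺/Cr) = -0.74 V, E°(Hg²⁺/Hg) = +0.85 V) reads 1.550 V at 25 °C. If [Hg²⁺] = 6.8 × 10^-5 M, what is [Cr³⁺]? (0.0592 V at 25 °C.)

6 × 10^-5 M

From the Nernst equation, log Q = n(E° − E)/0.0592 = 6(1.59 − 1.550)/0.0592 = 4.054, so Q = 1.13 × 10^4.
With Q = [Cr³⁺]^2/[Hg²⁺]^3 and the known concentrations, [Cr³⁺]^2 in the numerator gives [Cr³⁺] = 6 × 10^-5 M.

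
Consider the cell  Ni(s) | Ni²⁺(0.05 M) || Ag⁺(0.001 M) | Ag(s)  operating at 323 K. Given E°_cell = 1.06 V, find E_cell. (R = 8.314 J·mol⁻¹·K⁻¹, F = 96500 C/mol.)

Balancing electrons gives n = 2; the reaction quotient is Q = [Ni²⁺]/[Ag⁺]^2 = 5 × 10^4.
E = E° − (RT/nF) ln Q = 1.06 − (8.314×323)/(2×96500) × (10.820) = 1.060 − 0.151 = 0.909 V.

0.909 V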